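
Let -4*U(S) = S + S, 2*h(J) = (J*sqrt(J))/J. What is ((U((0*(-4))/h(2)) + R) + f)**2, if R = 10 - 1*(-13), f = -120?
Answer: 9409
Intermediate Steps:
h(J) = sqrt(J)/2 (h(J) = ((J*sqrt(J))/J)/2 = (J**(3/2)/J)/2 = sqrt(J)/2)
R = 23 (R = 10 + 13 = 23)
U(S) = -S/2 (U(S) = -(S + S)/4 = -S/2)
((U((0*(-4))/h(2)) + R) + f)**2 = ((-0*(-4)/(2*(sqrt(2)/2)) + 23) - 120)**2 = ((-0*sqrt(2) + 23) - 120)**2 = ((-1/2*0 + 23) - 120)**2 = ((0 + 23) - 120)**2 = (23 - 120)**2 = (-97)**2 = 9409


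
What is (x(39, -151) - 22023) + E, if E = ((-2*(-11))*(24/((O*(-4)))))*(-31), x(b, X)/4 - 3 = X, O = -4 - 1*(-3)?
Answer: -26707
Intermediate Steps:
O = -1 (O = -4 + 3 = -1)
x(b, X) = 12 + 4*X
E = -4092 (E = ((-2*(-11))*(24/((-1*(-4)))))*(-31) = (22*(24/4))*(-31) = (22*(24*(¼)))*(-31) = (22*6)*(-31) = 132*(-31) = -4092)
(x(39, -151) - 22023) + E = ((12 + 4*(-151)) - 22023) - 4092 = ((12 - 604) - 22023) - 4092 = (-592 - 22023) - 4092 = -22615 - 4092 = -26707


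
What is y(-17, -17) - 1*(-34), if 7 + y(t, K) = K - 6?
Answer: 4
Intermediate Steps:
y(t, K) = -13 + K (y(t, K) = -7 + (K - 6) = -7 + (-6 + K) = -13 + K)
y(-17, -17) - 1*(-34) = (-13 - 17) - 1*(-34) = -30 + 34 = 4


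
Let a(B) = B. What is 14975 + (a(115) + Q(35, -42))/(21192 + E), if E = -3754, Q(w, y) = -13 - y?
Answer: 130567097/8719 ≈ 14975.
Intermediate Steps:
14975 + (a(115) + Q(35, -42))/(21192 + E) = 14975 + (115 + (-13 - 1*(-42)))/(21192 - 3754) = 14975 + (115 + (-13 + 42))/17438 = 14975 + (115 + 29)*(1/17438) = 14975 + 144*(1/17438) = 14975 + 72/8719 = 130567097/8719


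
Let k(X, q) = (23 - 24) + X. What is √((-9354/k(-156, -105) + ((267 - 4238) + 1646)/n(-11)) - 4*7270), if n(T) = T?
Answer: I*√85923847207/1727 ≈ 169.73*I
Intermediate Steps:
k(X, q) = -1 + X
√((-9354/k(-156, -105) + ((267 - 4238) + 1646)/n(-11)) - 4*7270) = √((-9354/(-1 - 156) + ((267 - 4238) + 1646)/(-11)) - 4*7270) = √((-9354/(-157) + (-3971 + 1646)*(-1/11)) - 29080) = √((-9354*(-1/157) - 2325*(-1/11)) - 29080) = √((9354/157 + 2325/11) - 29080) = √(467919/1727 - 29080) = √(-49753241/1727) = I*√85923847207/1727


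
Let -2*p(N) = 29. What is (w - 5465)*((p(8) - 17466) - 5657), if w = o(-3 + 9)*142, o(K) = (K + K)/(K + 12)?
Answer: 248512175/2 ≈ 1.2426e+8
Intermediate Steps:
o(K) = 2*K/(12 + K) (o(K) = (2*K)/(12 + K) = 2*K/(12 + K))
p(N) = -29/2 (p(N) = -½*29 = -29/2)
w = 284/3 (w = (2*(-3 + 9)/(12 + (-3 + 9)))*142 = (2*6/(12 + 6))*142 = (2*6/18)*142 = (2*6*(1/18))*142 = (⅔)*142 = 284/3 ≈ 94.667)
(w - 5465)*((p(8) - 17466) - 5657) = (284/3 - 5465)*((-29/2 - 17466) - 5657) = -16111*(-34961/2 - 5657)/3 = -16111/3*(-46275/2) = 248512175/2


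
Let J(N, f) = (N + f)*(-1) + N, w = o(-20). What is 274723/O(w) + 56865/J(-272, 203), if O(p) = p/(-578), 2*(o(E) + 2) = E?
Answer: 16116833051/1218 ≈ 1.3232e+7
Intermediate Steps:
o(E) = -2 + E/2
w = -12 (w = -2 + (1/2)*(-20) = -2 - 10 = -12)
J(N, f) = -f (J(N, f) = (-N - f) + N = -f)
O(p) = -p/578 (O(p) = p*(-1/578) = -p/578)
274723/O(w) + 56865/J(-272, 203) = 274723/((-1/578*(-12))) + 56865/((-1*203)) = 274723/(6/289) + 56865/(-203) = 274723*(289/6) + 56865*(-1/203) = 79394947/6 - 56865/203 = 16116833051/1218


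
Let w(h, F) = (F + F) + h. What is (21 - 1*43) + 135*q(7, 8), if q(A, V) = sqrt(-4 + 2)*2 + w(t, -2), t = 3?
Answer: -157 + 270*I*sqrt(2) ≈ -157.0 + 381.84*I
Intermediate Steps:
w(h, F) = h + 2*F (w(h, F) = 2*F + h = h + 2*F)
q(A, V) = -1 + 2*I*sqrt(2) (q(A, V) = sqrt(-4 + 2)*2 + (3 + 2*(-2)) = sqrt(-2)*2 + (3 - 4) = (I*sqrt(2))*2 - 1 = 2*I*sqrt(2) - 1 = -1 + 2*I*sqrt(2))
(21 - 1*43) + 135*q(7, 8) = (21 - 1*43) + 135*(-1 + 2*I*sqrt(2)) = (21 - 43) + (-135 + 270*I*sqrt(2)) = -22 + (-135 + 270*I*sqrt(2)) = -157 + 270*I*sqrt(2)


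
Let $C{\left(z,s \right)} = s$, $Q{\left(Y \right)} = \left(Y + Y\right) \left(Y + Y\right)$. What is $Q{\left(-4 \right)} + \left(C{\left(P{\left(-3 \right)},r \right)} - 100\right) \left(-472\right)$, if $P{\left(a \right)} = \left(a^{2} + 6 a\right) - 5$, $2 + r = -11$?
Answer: $53400$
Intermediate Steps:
$r = -13$ ($r = -2 - 11 = -13$)
$P{\left(a \right)} = -5 + a^{2} + 6 a$
$Q{\left(Y \right)} = 4 Y^{2}$ ($Q{\left(Y \right)} = 2 Y 2 Y = 4 Y^{2}$)
$Q{\left(-4 \right)} + \left(C{\left(P{\left(-3 \right)},r \right)} - 100\right) \left(-472\right) = 4 \left(-4\right)^{2} + \left(-13 - 100\right) \left(-472\right) = 4 \cdot 16 + \left(-13 - 100\right) \left(-472\right) = 64 - -53336 = 64 + 53336 = 53400$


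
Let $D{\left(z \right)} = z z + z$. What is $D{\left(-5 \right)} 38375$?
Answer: $767500$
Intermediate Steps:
$D{\left(z \right)} = z + z^{2}$ ($D{\left(z \right)} = z^{2} + z = z + z^{2}$)
$D{\left(-5 \right)} 38375 = - 5 \left(1 - 5\right) 38375 = \left(-5\right) \left(-4\right) 38375 = 20 \cdot 38375 = 767500$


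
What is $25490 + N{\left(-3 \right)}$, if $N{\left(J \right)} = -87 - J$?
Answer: $25406$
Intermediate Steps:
$25490 + N{\left(-3 \right)} = 25490 - 84 = 25406$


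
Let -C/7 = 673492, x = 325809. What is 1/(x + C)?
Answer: -1/4388635 ≈ -2.2786e-7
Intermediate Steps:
C = -4714444 (C = -7*673492 = -4714444)
1/(x + C) = 1/(325809 - 4714444) = 1/(-4388635) = -1/4388635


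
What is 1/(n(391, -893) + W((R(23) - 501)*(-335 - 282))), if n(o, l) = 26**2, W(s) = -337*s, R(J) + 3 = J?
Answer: -1/100013173 ≈ -9.9987e-9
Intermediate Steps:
R(J) = -3 + J
n(o, l) = 676
1/(n(391, -893) + W((R(23) - 501)*(-335 - 282))) = 1/(676 - 337*((-3 + 23) - 501)*(-335 - 282)) = 1/(676 - 337*(20 - 501)*(-617)) = 1/(676 - (-162097)*(-617)) = 1/(676 - 337*296777) = 1/(676 - 100013849) = 1/(-100013173) = -1/100013173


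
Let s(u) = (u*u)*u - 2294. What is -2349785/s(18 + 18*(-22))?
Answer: 2349785/54012446 ≈ 0.043504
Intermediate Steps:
s(u) = -2294 + u**3 (s(u) = u**2*u - 2294 = u**3 - 2294 = -2294 + u**3)
-2349785/s(18 + 18*(-22)) = -2349785/(-2294 + (18 + 18*(-22))**3) = -2349785/(-2294 + (18 - 396)**3) = -2349785/(-2294 + (-378)**3) = -2349785/(-2294 - 54010152) = -2349785/(-54012446) = -2349785*(-1/54012446) = 2349785/54012446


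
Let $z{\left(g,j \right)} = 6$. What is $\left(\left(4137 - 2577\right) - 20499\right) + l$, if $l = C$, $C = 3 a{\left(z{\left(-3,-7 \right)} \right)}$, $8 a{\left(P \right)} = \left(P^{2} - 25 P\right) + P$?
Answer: $- \frac{37959}{2} \approx -18980.0$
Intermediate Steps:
$a{\left(P \right)} = - 3 P + \frac{P^{2}}{8}$ ($a{\left(P \right)} = \frac{\left(P^{2} - 25 P\right) + P}{8} = \frac{P^{2} - 24 P}{8} = - 3 P + \frac{P^{2}}{8}$)
$C = - \frac{81}{2}$ ($C = 3 \cdot \frac{1}{8} \cdot 6 \left(-24 + 6\right) = 3 \cdot \frac{1}{8} \cdot 6 \left(-18\right) = 3 \left(- \frac{27}{2}\right) = - \frac{81}{2} \approx -40.5$)
$l = - \frac{81}{2} \approx -40.5$
$\left(\left(4137 - 2577\right) - 20499\right) + l = \left(\left(4137 - 2577\right) - 20499\right) - \frac{81}{2} = \left(1560 - 20499\right) - \frac{81}{2} = -18939 - \frac{81}{2} = - \frac{37959}{2}$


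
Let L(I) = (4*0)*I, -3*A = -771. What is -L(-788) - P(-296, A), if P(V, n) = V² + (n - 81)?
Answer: -87792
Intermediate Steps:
A = 257 (A = -⅓*(-771) = 257)
P(V, n) = -81 + n + V² (P(V, n) = V² + (-81 + n) = -81 + n + V²)
L(I) = 0 (L(I) = 0*I = 0)
-L(-788) - P(-296, A) = -1*0 - (-81 + 257 + (-296)²) = 0 - (-81 + 257 + 87616) = 0 - 1*87792 = 0 - 87792 = -87792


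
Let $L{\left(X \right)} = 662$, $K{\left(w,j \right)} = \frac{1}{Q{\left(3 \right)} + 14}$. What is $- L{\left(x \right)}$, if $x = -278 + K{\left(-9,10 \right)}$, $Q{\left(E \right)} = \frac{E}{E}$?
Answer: $-662$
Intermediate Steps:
$Q{\left(E \right)} = 1$
$K{\left(w,j \right)} = \frac{1}{15}$ ($K{\left(w,j \right)} = \frac{1}{1 + 14} = \frac{1}{15}$)
$x = - \frac{4169}{15}$ ($x = -278 + \frac{1}{15} = - \frac{4169}{15} \approx -277.93$)
$- L{\left(x \right)} = \left(-1\right) 662 = -662$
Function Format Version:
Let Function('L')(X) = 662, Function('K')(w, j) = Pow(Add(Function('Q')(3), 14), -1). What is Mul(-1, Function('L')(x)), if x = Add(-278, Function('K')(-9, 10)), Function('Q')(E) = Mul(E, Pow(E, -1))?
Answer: -662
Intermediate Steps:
Function('Q')(E) = 1
Function('K')(w, j) = Rational(1, 15) (Function('K')(w, j) = Pow(Add(1, 14), -1) = Pow(15, -1) = Rational(1, 15))
x = Rational(-4169, 15) (x = Add(-278, Rational(1, 15)) = Rational(-4169, 15) ≈ -277.93)
Mul(-1, Function('L')(x)) = Mul(-1, 662) = -662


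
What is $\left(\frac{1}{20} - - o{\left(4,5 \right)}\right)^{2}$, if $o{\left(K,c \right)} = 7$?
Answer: $\frac{19881}{400} \approx 49.703$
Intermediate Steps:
$\left(\frac{1}{20} - - o{\left(4,5 \right)}\right)^{2} = \left(\frac{1}{20} + \left(\left(5 + 7\right) - 5\right)\right)^{2} = \left(\frac{1}{20} + \left(12 - 5\right)\right)^{2} = \left(\frac{1}{20} + 7\right)^{2} = \left(\frac{141}{20}\right)^{2} = \frac{19881}{400}$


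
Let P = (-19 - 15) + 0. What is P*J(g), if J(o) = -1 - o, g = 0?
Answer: 34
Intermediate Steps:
P = -34 (P = -34 + 0 = -34)
P*J(g) = -34*(-1 - 1*0) = -34*(-1 + 0) = -34*(-1) = 34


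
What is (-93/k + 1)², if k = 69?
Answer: 64/529 ≈ 0.12098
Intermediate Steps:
(-93/k + 1)² = (-93/69 + 1)² = (-93*1/69 + 1)² = (-31/23 + 1)² = (-8/23)² = 64/529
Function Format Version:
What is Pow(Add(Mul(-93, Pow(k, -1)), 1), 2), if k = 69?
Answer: Rational(64, 529) ≈ 0.12098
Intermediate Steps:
Pow(Add(Mul(-93, Pow(k, -1)), 1), 2) = Pow(Add(Mul(-93, Pow(69, -1)), 1), 2) = Pow(Add(Mul(-93, Rational(1, 69)), 1), 2) = Pow(Add(Rational(-31, 23), 1), 2) = Pow(Rational(-8, 23), 2) = Rational(64, 529)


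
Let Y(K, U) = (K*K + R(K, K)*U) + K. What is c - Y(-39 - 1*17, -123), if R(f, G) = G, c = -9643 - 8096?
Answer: -27707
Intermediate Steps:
c = -17739
Y(K, U) = K + K**2 + K*U (Y(K, U) = (K*K + K*U) + K = (K**2 + K*U) + K = K + K**2 + K*U)
c - Y(-39 - 1*17, -123) = -17739 - (-39 - 1*17)*(1 + (-39 - 1*17) - 123) = -17739 - (-39 - 17)*(1 + (-39 - 17) - 123) = -17739 - (-56)*(1 - 56 - 123) = -17739 - (-56)*(-178) = -17739 - 1*9968 = -17739 - 9968 = -27707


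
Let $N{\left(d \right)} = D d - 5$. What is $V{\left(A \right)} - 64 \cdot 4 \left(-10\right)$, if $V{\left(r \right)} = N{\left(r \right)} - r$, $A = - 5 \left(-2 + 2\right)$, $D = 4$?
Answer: $2555$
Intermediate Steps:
$N{\left(d \right)} = -5 + 4 d$ ($N{\left(d \right)} = 4 d - 5 = -5 + 4 d$)
$A = 0$ ($A = \left(-5\right) 0 = 0$)
$V{\left(r \right)} = -5 + 3 r$ ($V{\left(r \right)} = \left(-5 + 4 r\right) - r = -5 + 3 r$)
$V{\left(A \right)} - 64 \cdot 4 \left(-10\right) = \left(-5 + 3 \cdot 0\right) - 64 \cdot 4 \left(-10\right) = \left(-5 + 0\right) - -2560 = -5 + 2560 = 2555$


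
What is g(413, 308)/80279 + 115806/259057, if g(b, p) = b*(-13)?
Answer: 7905912841/20796836903 ≈ 0.38015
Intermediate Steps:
g(b, p) = -13*b
g(413, 308)/80279 + 115806/259057 = -13*413/80279 + 115806/259057 = -5369*1/80279 + 115806*(1/259057) = -5369/80279 + 115806/259057 = 7905912841/20796836903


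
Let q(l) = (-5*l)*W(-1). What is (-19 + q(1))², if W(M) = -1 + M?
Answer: 81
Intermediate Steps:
q(l) = 10*l (q(l) = (-5*l)*(-1 - 1) = -5*l*(-2) = 10*l)
(-19 + q(1))² = (-19 + 10*1)² = (-19 + 10)² = (-9)² = 81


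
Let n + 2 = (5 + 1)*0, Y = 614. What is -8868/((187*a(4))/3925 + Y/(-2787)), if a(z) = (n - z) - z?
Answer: 4850341515/381082 ≈ 12728.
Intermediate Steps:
n = -2 (n = -2 + (5 + 1)*0 = -2 + 6*0 = -2 + 0 = -2)
a(z) = -2 - 2*z (a(z) = (-2 - z) - z = -2 - 2*z)
-8868/((187*a(4))/3925 + Y/(-2787)) = -8868/((187*(-2 - 2*4))/3925 + 614/(-2787)) = -8868/((187*(-2 - 8))*(1/3925) + 614*(-1/2787)) = -8868/((187*(-10))*(1/3925) - 614/2787) = -8868/(-1870*1/3925 - 614/2787) = -8868/(-374/785 - 614/2787) = -8868/(-1524328/2187795) = -8868*(-2187795/1524328) = 4850341515/381082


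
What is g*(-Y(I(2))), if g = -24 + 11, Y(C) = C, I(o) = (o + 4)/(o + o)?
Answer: 39/2 ≈ 19.500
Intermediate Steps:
I(o) = (4 + o)/(2*o) (I(o) = (4 + o)/((2*o)) = (4 + o)*(1/(2*o)) = (4 + o)/(2*o))
g = -13
g*(-Y(I(2))) = -(-13)*(1/2)*(4 + 2)/2 = -(-13)*(1/2)*(1/2)*6 = -(-13)*3/2 = -13*(-3/2) = 39/2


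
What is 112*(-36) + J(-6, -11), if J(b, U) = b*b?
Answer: -3996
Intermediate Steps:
J(b, U) = b²
112*(-36) + J(-6, -11) = 112*(-36) + (-6)² = -4032 + 36 = -3996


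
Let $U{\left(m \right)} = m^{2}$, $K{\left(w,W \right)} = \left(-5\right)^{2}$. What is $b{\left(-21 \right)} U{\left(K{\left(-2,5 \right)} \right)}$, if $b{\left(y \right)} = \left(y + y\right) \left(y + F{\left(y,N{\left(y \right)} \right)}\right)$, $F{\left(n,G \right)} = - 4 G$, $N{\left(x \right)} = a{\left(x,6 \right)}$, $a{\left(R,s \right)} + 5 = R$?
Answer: $-2178750$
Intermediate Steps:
$a{\left(R,s \right)} = -5 + R$
$N{\left(x \right)} = -5 + x$
$K{\left(w,W \right)} = 25$
$b{\left(y \right)} = 2 y \left(20 - 3 y\right)$ ($b{\left(y \right)} = \left(y + y\right) \left(y - 4 \left(-5 + y\right)\right) = 2 y \left(y - \left(-20 + 4 y\right)\right) = 2 y \left(20 - 3 y\right)$)
$b{\left(-21 \right)} U{\left(K{\left(-2,5 \right)} \right)} = 2 \left(-21\right) \left(20 - -63\right) 25^{2} = 2 \left(-21\right) \left(20 + 63\right) 625 = 2 \left(-21\right) 83 \cdot 625 = \left(-3486\right) 625 = -2178750$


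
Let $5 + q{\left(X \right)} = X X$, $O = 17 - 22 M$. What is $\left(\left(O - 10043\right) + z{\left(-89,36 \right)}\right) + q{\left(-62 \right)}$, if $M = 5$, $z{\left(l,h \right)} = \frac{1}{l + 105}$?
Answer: $- \frac{100751}{16} \approx -6296.9$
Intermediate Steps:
$z{\left(l,h \right)} = \frac{1}{105 + l}$
$O = -93$ ($O = 17 - 110 = -93$)
$q{\left(X \right)} = -5 + X^{2}$ ($q{\left(X \right)} = -5 + X X = -5 + X^{2}$)
$\left(\left(O - 10043\right) + z{\left(-89,36 \right)}\right) + q{\left(-62 \right)} = \left(\left(-93 - 10043\right) + \frac{1}{105 - 89}\right) - \left(5 - \left(-62\right)^{2}\right) = \left(\left(-93 - 10043\right) + \frac{1}{16}\right) + \left(-5 + 3844\right) = \left(-10136 + \frac{1}{16}\right) + 3839 = - \frac{162175}{16} + 3839 = - \frac{100751}{16}$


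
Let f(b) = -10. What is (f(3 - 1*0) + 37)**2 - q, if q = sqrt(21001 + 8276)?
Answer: 729 - 3*sqrt(3253) ≈ 557.89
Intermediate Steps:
q = 3*sqrt(3253) (q = sqrt(29277) = 3*sqrt(3253) ≈ 171.11)
(f(3 - 1*0) + 37)**2 - q = (-10 + 37)**2 - 3*sqrt(3253) = 27**2 - 3*sqrt(3253) = 729 - 3*sqrt(3253)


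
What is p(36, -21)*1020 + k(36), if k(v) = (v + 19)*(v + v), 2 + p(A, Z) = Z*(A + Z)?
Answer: -319380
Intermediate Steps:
p(A, Z) = -2 + Z*(A + Z)
k(v) = 2*v*(19 + v) (k(v) = (19 + v)*(2*v) = 2*v*(19 + v))
p(36, -21)*1020 + k(36) = (-2 + (-21)² + 36*(-21))*1020 + 2*36*(19 + 36) = (-2 + 441 - 756)*1020 + 2*36*55 = -317*1020 + 3960 = -323340 + 3960 = -319380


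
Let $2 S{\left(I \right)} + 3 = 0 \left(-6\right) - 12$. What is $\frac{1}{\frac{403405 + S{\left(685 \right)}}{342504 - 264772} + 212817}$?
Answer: $\frac{155464}{33086188883} \approx 4.6988 \cdot 10^{-6}$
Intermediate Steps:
$S{\left(I \right)} = - \frac{15}{2}$ ($S{\left(I \right)} = - \frac{3}{2} + \frac{0 \left(-6\right) - 12}{2} = - \frac{3}{2} + \frac{0 - 12}{2} = - \frac{3}{2} + \frac{1}{2} \left(-12\right) = - \frac{3}{2} - 6 = - \frac{15}{2}$)
$\frac{1}{\frac{403405 + S{\left(685 \right)}}{342504 - 264772} + 212817} = \frac{1}{\frac{403405 - \frac{15}{2}}{342504 - 264772} + 212817} = \frac{1}{\frac{806795}{2 \cdot 77732} + 212817} = \frac{1}{\frac{806795}{2} \cdot \frac{1}{77732} + 212817} = \frac{1}{\frac{806795}{155464} + 212817} = \frac{1}{\frac{33086188883}{155464}} = \frac{155464}{33086188883}$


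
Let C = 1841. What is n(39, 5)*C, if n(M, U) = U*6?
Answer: 55230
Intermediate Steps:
n(M, U) = 6*U
n(39, 5)*C = (6*5)*1841 = 30*1841 = 55230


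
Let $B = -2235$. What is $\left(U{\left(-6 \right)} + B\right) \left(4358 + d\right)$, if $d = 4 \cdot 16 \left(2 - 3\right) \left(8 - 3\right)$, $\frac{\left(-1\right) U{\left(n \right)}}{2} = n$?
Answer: $-8976474$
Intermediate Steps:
$U{\left(n \right)} = - 2 n$
$d = -320$ ($d = 64 \left(\left(-1\right) 5\right) = 64 \left(-5\right) = -320$)
$\left(U{\left(-6 \right)} + B\right) \left(4358 + d\right) = \left(\left(-2\right) \left(-6\right) - 2235\right) \left(4358 - 320\right) = \left(12 - 2235\right) 4038 = \left(-2223\right) 4038 = -8976474$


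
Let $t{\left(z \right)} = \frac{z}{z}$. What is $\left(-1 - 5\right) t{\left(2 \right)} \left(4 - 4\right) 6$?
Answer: $0$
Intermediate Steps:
$t{\left(z \right)} = 1$
$\left(-1 - 5\right) t{\left(2 \right)} \left(4 - 4\right) 6 = \left(-1 - 5\right) 1 \left(4 - 4\right) 6 = \left(-1 - 5\right) 1 \cdot 0 \cdot 6 = \left(-6\right) 1 \cdot 0 = \left(-6\right) 0 = 0$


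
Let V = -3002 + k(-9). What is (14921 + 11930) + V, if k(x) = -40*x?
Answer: 24209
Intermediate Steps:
V = -2642 (V = -3002 - 40*(-9) = -3002 + 360 = -2642)
(14921 + 11930) + V = (14921 + 11930) - 2642 = 26851 - 2642 = 24209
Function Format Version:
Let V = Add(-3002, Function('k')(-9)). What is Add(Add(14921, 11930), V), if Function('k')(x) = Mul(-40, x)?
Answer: 24209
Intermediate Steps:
V = -2642 (V = Add(-3002, Mul(-40, -9)) = Add(-3002, 360) = -2642)
Add(Add(14921, 11930), V) = Add(Add(14921, 11930), -2642) = Add(26851, -2642) = 24209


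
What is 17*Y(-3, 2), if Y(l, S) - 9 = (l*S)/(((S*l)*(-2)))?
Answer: 289/2 ≈ 144.50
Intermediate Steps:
Y(l, S) = 17/2 (Y(l, S) = 9 + (l*S)/(((S*l)*(-2))) = 9 + (S*l)/((-2*S*l)) = 9 + (S*l)*(-1/(2*S*l)) = 9 - 1/2 = 17/2)
17*Y(-3, 2) = 17*(17/2) = 289/2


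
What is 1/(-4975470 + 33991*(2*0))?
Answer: -1/4975470 ≈ -2.0099e-7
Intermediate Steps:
1/(-4975470 + 33991*(2*0)) = 1/(-4975470 + 33991*0) = 1/(-4975470 + 0) = 1/(-4975470) = -1/4975470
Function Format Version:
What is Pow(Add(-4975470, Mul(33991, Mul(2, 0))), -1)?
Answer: Rational(-1, 4975470) ≈ -2.0099e-7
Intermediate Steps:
Pow(Add(-4975470, Mul(33991, Mul(2, 0))), -1) = Pow(Add(-4975470, Mul(33991, 0)), -1) = Pow(Add(-4975470, 0), -1) = Pow(-4975470, -1) = Rational(-1, 4975470)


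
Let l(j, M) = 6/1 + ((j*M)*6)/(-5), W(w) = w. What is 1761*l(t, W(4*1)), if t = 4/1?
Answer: -116226/5 ≈ -23245.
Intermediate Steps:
t = 4 (t = 4*1 = 4)
l(j, M) = 6 - 6*M*j/5 (l(j, M) = 6*1 + ((M*j)*6)*(-⅕) = 6 + (6*M*j)*(-⅕) = 6 - 6*M*j/5)
1761*l(t, W(4*1)) = 1761*(6 - 6/5*4*1*4) = 1761*(6 - 6/5*4*4) = 1761*(6 - 96/5) = 1761*(-66/5) = -116226/5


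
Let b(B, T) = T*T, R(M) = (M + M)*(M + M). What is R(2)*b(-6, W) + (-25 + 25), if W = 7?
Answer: 784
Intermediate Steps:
R(M) = 4*M² (R(M) = (2*M)*(2*M) = 4*M²)
b(B, T) = T²
R(2)*b(-6, W) + (-25 + 25) = (4*2²)*7² + (-25 + 25) = (4*4)*49 + 0 = 16*49 + 0 = 784 + 0 = 784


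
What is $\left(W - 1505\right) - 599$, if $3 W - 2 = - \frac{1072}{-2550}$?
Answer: $- \frac{8044714}{3825} \approx -2103.2$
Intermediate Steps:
$W = \frac{3086}{3825}$ ($W = \frac{2}{3} + \frac{\left(-1072\right) \frac{1}{-2550}}{3} = \frac{2}{3} + \frac{\left(-1072\right) \left(- \frac{1}{2550}\right)}{3} = \frac{2}{3} + \frac{1}{3} \cdot \frac{536}{1275} = \frac{2}{3} + \frac{536}{3825} = \frac{3086}{3825} \approx 0.8068$)
$\left(W - 1505\right) - 599 = \left(\frac{3086}{3825} - 1505\right) - 599 = - \frac{5753539}{3825} - 599 = - \frac{8044714}{3825}$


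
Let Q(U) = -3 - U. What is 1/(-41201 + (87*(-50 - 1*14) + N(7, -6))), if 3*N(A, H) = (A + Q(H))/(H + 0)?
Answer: -9/420926 ≈ -2.1381e-5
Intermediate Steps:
N(A, H) = (-3 + A - H)/(3*H) (N(A, H) = ((A + (-3 - H))/(H + 0))/3 = ((-3 + A - H)/H)/3 = (-3 + A - H)/(3*H))
1/(-41201 + (87*(-50 - 1*14) + N(7, -6))) = 1/(-41201 + (87*(-50 - 1*14) + (⅓)*(-3 + 7 - 1*(-6))/(-6))) = 1/(-41201 + (87*(-50 - 14) + (⅓)*(-⅙)*(-3 + 7 + 6))) = 1/(-41201 + (87*(-64) + (⅓)*(-⅙)*10)) = 1/(-41201 + (-5568 - 5/9)) = 1/(-41201 - 50117/9) = 1/(-420926/9) = -9/420926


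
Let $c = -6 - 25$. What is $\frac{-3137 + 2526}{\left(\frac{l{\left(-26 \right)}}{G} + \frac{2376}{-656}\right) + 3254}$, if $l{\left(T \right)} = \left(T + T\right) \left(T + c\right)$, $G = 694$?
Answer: $- \frac{17385394}{92607781} \approx -0.18773$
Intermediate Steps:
$c = -31$ ($c = -6 - 25 = -31$)
$l{\left(T \right)} = 2 T \left(-31 + T\right)$ ($l{\left(T \right)} = \left(T + T\right) \left(T - 31\right) = 2 T \left(-31 + T\right)$)
$\frac{-3137 + 2526}{\left(\frac{l{\left(-26 \right)}}{G} + \frac{2376}{-656}\right) + 3254} = \frac{-3137 + 2526}{\left(\frac{2 \left(-26\right) \left(-31 - 26\right)}{694} + \frac{2376}{-656}\right) + 3254} = - \frac{611}{\left(2 \left(-26\right) \left(-57\right) \frac{1}{694} + 2376 \left(- \frac{1}{656}\right)\right) + 3254} = - \frac{611}{\left(2964 \cdot \frac{1}{694} - \frac{297}{82}\right) + 3254} = - \frac{611}{\left(\frac{1482}{347} - \frac{297}{82}\right) + 3254} = - \frac{611}{\frac{18465}{28454} + 3254} = - \frac{611}{\frac{92607781}{28454}} = \left(-611\right) \frac{28454}{92607781} = - \frac{17385394}{92607781}$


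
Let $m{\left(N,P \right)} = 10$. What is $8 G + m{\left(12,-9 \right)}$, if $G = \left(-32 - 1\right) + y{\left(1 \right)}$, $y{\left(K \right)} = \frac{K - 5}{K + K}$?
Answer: $-270$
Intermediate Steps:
$y{\left(K \right)} = \frac{-5 + K}{2 K}$
$G = -35$ ($G = \left(-32 - 1\right) + \frac{-5 + 1}{2 \cdot 1} = -33 + \frac{1}{2} \cdot 1 \left(-4\right) = -33 - 2 = -35$)
$8 G + m{\left(12,-9 \right)} = 8 \left(-35\right) + 10 = -280 + 10 = -270$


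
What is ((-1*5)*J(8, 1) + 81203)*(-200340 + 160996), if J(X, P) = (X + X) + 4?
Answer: -3190916432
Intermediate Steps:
J(X, P) = 4 + 2*X (J(X, P) = 2*X + 4 = 4 + 2*X)
((-1*5)*J(8, 1) + 81203)*(-200340 + 160996) = ((-1*5)*(4 + 2*8) + 81203)*(-200340 + 160996) = (-5*(4 + 16) + 81203)*(-39344) = (-5*20 + 81203)*(-39344) = (-100 + 81203)*(-39344) = 81103*(-39344) = -3190916432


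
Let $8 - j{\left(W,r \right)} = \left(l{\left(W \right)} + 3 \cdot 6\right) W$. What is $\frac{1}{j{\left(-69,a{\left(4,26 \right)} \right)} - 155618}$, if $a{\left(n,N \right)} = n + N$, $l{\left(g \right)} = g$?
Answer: $- \frac{1}{159129} \approx -6.2842 \cdot 10^{-6}$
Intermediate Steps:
$a{\left(n,N \right)} = N + n$
$j{\left(W,r \right)} = 8 - W \left(18 + W\right)$ ($j{\left(W,r \right)} = 8 - \left(W + 3 \cdot 6\right) W = 8 - \left(W + 18\right) W = 8 - \left(18 + W\right) W = 8 - W \left(18 + W\right)$)
$\frac{1}{j{\left(-69,a{\left(4,26 \right)} \right)} - 155618} = \frac{1}{\left(8 - \left(-69\right)^{2} - -1242\right) - 155618} = \frac{1}{\left(8 - 4761 + 1242\right) - 155618} = \frac{1}{-3511 - 155618} = \frac{1}{-159129} = - \frac{1}{159129}$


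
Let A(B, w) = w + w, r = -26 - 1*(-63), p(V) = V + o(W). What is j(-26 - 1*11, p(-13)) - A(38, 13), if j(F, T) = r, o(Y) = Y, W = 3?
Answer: 11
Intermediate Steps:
p(V) = 3 + V (p(V) = V + 3 = 3 + V)
r = 37 (r = -26 + 63 = 37)
A(B, w) = 2*w
j(F, T) = 37
j(-26 - 1*11, p(-13)) - A(38, 13) = 37 - 2*13 = 37 - 1*26 = 37 - 26 = 11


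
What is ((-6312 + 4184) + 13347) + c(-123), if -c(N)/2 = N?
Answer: 11465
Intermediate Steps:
c(N) = -2*N
((-6312 + 4184) + 13347) + c(-123) = ((-6312 + 4184) + 13347) - 2*(-123) = (-2128 + 13347) + 246 = 11219 + 246 = 11465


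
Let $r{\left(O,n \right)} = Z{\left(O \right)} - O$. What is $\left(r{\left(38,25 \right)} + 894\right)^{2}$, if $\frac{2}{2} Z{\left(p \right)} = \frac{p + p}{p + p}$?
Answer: $734449$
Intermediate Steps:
$Z{\left(p \right)} = 1$ ($Z{\left(p \right)} = \frac{p + p}{p + p} = \frac{2 p}{2 p} = 2 p \frac{1}{2 p} = 1$)
$r{\left(O,n \right)} = 1 - O$
$\left(r{\left(38,25 \right)} + 894\right)^{2} = \left(\left(1 - 38\right) + 894\right)^{2} = \left(-37 + 894\right)^{2} = 857^{2} = 734449$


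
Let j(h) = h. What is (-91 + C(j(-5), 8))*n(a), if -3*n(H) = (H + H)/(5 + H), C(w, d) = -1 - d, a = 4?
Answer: 800/27 ≈ 29.630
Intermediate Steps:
n(H) = -2*H/(3*(5 + H)) (n(H) = -(H + H)/(3*(5 + H)) = -2*H/(3*(5 + H)))
(-91 + C(j(-5), 8))*n(a) = (-91 + (-1 - 1*8))*(-2*4/(15 + 3*4)) = (-91 + (-1 - 8))*(-2*4/(15 + 12)) = (-91 - 9)*(-2*4/27) = -(-200)*4/27 = -100*(-8/27) = 800/27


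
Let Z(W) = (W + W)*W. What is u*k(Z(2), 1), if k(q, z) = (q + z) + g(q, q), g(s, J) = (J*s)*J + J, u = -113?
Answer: -59777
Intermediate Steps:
g(s, J) = J + s*J² (g(s, J) = s*J² + J = J + s*J²)
Z(W) = 2*W² (Z(W) = (2*W)*W = 2*W²)
k(q, z) = q + z + q*(1 + q²) (k(q, z) = (q + z) + q*(1 + q*q) = (q + z) + q*(1 + q²) = q + z + q*(1 + q²))
u*k(Z(2), 1) = -113*(1 + (2*2²)³ + 2*(2*2²)) = -113*(1 + (2*4)³ + 2*(2*4)) = -113*(1 + 8³ + 2*8) = -113*(1 + 512 + 16) = -113*529 = -59777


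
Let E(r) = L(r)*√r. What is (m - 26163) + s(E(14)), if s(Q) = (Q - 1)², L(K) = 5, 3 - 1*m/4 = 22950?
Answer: -117600 - 10*√14 ≈ -1.1764e+5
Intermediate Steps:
m = -91788 (m = 12 - 4*22950 = 12 - 91800 = -91788)
E(r) = 5*√r
s(Q) = (-1 + Q)²
(m - 26163) + s(E(14)) = (-91788 - 26163) + (-1 + 5*√14)² = -117951 + (-1 + 5*√14)²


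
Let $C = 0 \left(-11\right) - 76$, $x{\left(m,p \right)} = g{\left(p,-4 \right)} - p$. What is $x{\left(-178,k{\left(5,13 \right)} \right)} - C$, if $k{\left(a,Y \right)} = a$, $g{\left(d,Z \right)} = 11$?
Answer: $82$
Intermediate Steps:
$x{\left(m,p \right)} = 11 - p$
$C = -76$ ($C = 0 - 76 = -76$)
$x{\left(-178,k{\left(5,13 \right)} \right)} - C = \left(11 - 5\right) - -76 = \left(11 - 5\right) + 76 = 6 + 76 = 82$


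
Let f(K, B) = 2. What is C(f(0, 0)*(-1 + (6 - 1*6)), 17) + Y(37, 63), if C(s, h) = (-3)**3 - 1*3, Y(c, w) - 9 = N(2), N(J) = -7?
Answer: -28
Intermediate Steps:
Y(c, w) = 2 (Y(c, w) = 9 - 7 = 2)
C(s, h) = -30 (C(s, h) = -27 - 3 = -30)
C(f(0, 0)*(-1 + (6 - 1*6)), 17) + Y(37, 63) = -30 + 2 = -28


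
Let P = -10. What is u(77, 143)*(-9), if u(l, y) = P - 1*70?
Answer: 720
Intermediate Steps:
u(l, y) = -80 (u(l, y) = -10 - 1*70 = -10 - 70 = -80)
u(77, 143)*(-9) = -80*(-9) = 720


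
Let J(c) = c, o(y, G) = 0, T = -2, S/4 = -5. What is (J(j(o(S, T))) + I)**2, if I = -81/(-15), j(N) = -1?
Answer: 484/25 ≈ 19.360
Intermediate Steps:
S = -20 (S = 4*(-5) = -20)
I = 27/5 (I = -81*(-1/15) = 27/5 ≈ 5.4000)
(J(j(o(S, T))) + I)**2 = (-1 + 27/5)**2 = (22/5)**2 = 484/25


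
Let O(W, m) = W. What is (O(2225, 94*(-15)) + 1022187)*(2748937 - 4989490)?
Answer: -2295249379836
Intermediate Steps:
(O(2225, 94*(-15)) + 1022187)*(2748937 - 4989490) = (2225 + 1022187)*(2748937 - 4989490) = 1024412*(-2240553) = -2295249379836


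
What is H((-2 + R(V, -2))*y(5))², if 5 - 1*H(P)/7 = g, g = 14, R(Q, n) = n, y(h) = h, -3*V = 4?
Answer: 3969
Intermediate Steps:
V = -4/3 (V = -⅓*4 = -4/3 ≈ -1.3333)
H(P) = -63 (H(P) = 35 - 7*14 = 35 - 98 = -63)
H((-2 + R(V, -2))*y(5))² = (-63)² = 3969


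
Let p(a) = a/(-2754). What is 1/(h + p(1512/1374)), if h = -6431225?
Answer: -35037/225330830339 ≈ -1.5549e-7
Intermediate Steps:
p(a) = -a/2754 (p(a) = a*(-1/2754) = -a/2754)
1/(h + p(1512/1374)) = 1/(-6431225 - 28/(51*1374)) = 1/(-6431225 - 1/2754*252/229) = 1/(-6431225 - 14/35037) = 1/(-225330830339/35037) = -35037/225330830339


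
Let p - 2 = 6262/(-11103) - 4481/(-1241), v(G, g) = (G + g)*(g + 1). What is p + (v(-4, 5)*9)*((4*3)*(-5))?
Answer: -44573847473/13778823 ≈ -3235.0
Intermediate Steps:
v(G, g) = (1 + g)*(G + g) (v(G, g) = (G + g)*(1 + g) = (1 + g)*(G + g))
p = 69539047/13778823 (p = 2 + (6262/(-11103) - 4481/(-1241)) = 2 + (6262*(-1/11103) - 4481*(-1/1241)) = 2 + (-6262/11103 + 4481/1241) = 2 + 41981401/13778823 = 69539047/13778823 ≈ 5.0468)
p + (v(-4, 5)*9)*((4*3)*(-5)) = 69539047/13778823 + ((-4 + 5 + 5**2 - 4*5)*9)*((4*3)*(-5)) = 69539047/13778823 + ((-4 + 5 + 25 - 20)*9)*(12*(-5)) = 69539047/13778823 + (6*9)*(-60) = 69539047/13778823 + 54*(-60) = 69539047/13778823 - 3240 = -44573847473/13778823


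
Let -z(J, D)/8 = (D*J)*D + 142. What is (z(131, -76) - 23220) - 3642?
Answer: -6081246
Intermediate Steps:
z(J, D) = -1136 - 8*J*D² (z(J, D) = -8*((D*J)*D + 142) = -8*(J*D² + 142) = -8*(142 + J*D²) = -1136 - 8*J*D²)
(z(131, -76) - 23220) - 3642 = ((-1136 - 8*131*(-76)²) - 23220) - 3642 = ((-1136 - 8*131*5776) - 23220) - 3642 = ((-1136 - 6053248) - 23220) - 3642 = (-6054384 - 23220) - 3642 = -6077604 - 3642 = -6081246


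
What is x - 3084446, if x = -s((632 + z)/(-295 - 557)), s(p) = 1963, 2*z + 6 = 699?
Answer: -3086409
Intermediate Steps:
z = 693/2 (z = -3 + (½)*699 = -3 + 699/2 = 693/2 ≈ 346.50)
x = -1963 (x = -1*1963 = -1963)
x - 3084446 = -1963 - 3084446 = -3086409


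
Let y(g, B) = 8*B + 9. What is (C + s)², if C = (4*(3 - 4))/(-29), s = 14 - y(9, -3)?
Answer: 714025/841 ≈ 849.02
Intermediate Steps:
y(g, B) = 9 + 8*B
s = 29 (s = 14 - (9 + 8*(-3)) = 14 - (9 - 24) = 14 - 1*(-15) = 14 + 15 = 29)
C = 4/29 (C = (4*(-1))*(-1/29) = -4*(-1/29) = 4/29 ≈ 0.13793)
(C + s)² = (4/29 + 29)² = (845/29)² = 714025/841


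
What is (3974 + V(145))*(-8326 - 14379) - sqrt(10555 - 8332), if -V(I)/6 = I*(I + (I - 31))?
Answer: 5025887980 - 3*sqrt(247) ≈ 5.0259e+9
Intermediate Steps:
V(I) = -6*I*(-31 + 2*I) (V(I) = -6*I*(I + (I - 31)) = -6*I*(I + (-31 + I)) = -6*I*(-31 + 2*I))
(3974 + V(145))*(-8326 - 14379) - sqrt(10555 - 8332) = (3974 + 6*145*(31 - 2*145))*(-8326 - 14379) - sqrt(10555 - 8332) = (3974 + 6*145*(31 - 290))*(-22705) - sqrt(2223) = (3974 + 6*145*(-259))*(-22705) - 3*sqrt(247) = (3974 - 225330)*(-22705) - 3*sqrt(247) = -221356*(-22705) - 3*sqrt(247) = 5025887980 - 3*sqrt(247)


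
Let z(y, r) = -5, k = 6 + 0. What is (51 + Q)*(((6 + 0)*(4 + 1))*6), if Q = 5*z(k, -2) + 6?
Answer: 5760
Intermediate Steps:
k = 6
Q = -19 (Q = 5*(-5) + 6 = -25 + 6 = -19)
(51 + Q)*(((6 + 0)*(4 + 1))*6) = (51 - 19)*(((6 + 0)*(4 + 1))*6) = 32*((6*5)*6) = 32*(30*6) = 32*180 = 5760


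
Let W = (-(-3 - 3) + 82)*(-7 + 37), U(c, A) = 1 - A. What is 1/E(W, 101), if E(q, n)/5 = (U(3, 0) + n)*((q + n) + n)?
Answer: 1/1449420 ≈ 6.8993e-7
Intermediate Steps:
W = 2640 (W = (-1*(-6) + 82)*30 = (6 + 82)*30 = 88*30 = 2640)
E(q, n) = 5*(1 + n)*(q + 2*n) (E(q, n) = 5*(((1 - 1*0) + n)*((q + n) + n)) = 5*(((1 + 0) + n)*((n + q) + n)) = 5*((1 + n)*(q + 2*n)) = 5*(1 + n)*(q + 2*n))
1/E(W, 101) = 1/(5*2640 + 10*101 + 10*101**2 + 5*101*2640) = 1/(13200 + 1010 + 10*10201 + 1333200) = 1/(13200 + 1010 + 102010 + 1333200) = 1/1449420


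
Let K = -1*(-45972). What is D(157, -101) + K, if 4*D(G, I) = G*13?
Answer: 185929/4 ≈ 46482.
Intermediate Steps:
D(G, I) = 13*G/4 (D(G, I) = (G*13)/4 = (13*G)/4 = 13*G/4)
K = 45972
D(157, -101) + K = (13/4)*157 + 45972 = 2041/4 + 45972 = 185929/4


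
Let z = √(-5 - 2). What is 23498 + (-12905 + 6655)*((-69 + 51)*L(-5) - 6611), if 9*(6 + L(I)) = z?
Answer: 40667248 + 12500*I*√7 ≈ 4.0667e+7 + 33072.0*I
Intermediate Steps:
z = I*√7 (z = √(-7) = I*√7 ≈ 2.6458*I)
L(I) = -6 + I*√7/9 (L(I) = -6 + (I*√7)/9 = -6 + I*√7/9)
23498 + (-12905 + 6655)*((-69 + 51)*L(-5) - 6611) = 23498 + (-12905 + 6655)*((-69 + 51)*(-6 + I*√7/9) - 6611) = 23498 - 6250*(-18*(-6 + I*√7/9) - 6611) = 23498 - 6250*((108 - 2*I*√7) - 6611) = 23498 - 6250*(-6503 - 2*I*√7) = 23498 + (40643750 + 12500*I*√7) = 40667248 + 12500*I*√7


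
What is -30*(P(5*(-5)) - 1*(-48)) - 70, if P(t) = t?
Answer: -760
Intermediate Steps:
-30*(P(5*(-5)) - 1*(-48)) - 70 = -30*(5*(-5) - 1*(-48)) - 70 = -30*(-25 + 48) - 70 = -30*23 - 70 = -690 - 70 = -760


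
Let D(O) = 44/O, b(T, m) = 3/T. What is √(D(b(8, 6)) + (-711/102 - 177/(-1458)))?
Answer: √23276910/459 ≈ 10.511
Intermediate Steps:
√(D(b(8, 6)) + (-711/102 - 177/(-1458))) = √(44/((3/8)) + (-711/102 - 177/(-1458))) = √(44/((3*(⅛))) + (-711*1/102 - 177*(-1/1458))) = √(44/(3/8) + (-237/34 + 59/486)) = √(44*(8/3) - 28294/4131) = √(352/3 - 28294/4131) = √(456410/4131) = √23276910/459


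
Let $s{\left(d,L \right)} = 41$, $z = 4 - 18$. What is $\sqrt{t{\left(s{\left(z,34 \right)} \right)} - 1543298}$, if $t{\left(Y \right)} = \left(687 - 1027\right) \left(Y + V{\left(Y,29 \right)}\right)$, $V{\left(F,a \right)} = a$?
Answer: $3 i \sqrt{174122} \approx 1251.8 i$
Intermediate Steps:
$z = -14$ ($z = 4 - 18 = -14$)
$t{\left(Y \right)} = -9860 - 340 Y$ ($t{\left(Y \right)} = \left(687 - 1027\right) \left(Y + 29\right) = - 340 \left(29 + Y\right) = -9860 - 340 Y$)
$\sqrt{t{\left(s{\left(z,34 \right)} \right)} - 1543298} = \sqrt{\left(-9860 - 13940\right) - 1543298} = \sqrt{-23800 - 1543298} = \sqrt{-1567098} = 3 i \sqrt{174122}$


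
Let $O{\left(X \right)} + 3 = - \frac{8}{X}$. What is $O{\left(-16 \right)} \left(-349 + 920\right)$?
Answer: $- \frac{2855}{2} \approx -1427.5$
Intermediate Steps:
$O{\left(X \right)} = -3 - \frac{8}{X}$
$O{\left(-16 \right)} \left(-349 + 920\right) = \left(-3 - \frac{8}{-16}\right) \left(-349 + 920\right) = \left(-3 - - \frac{1}{2}\right) 571 = \left(-3 + \frac{1}{2}\right) 571 = \left(- \frac{5}{2}\right) 571 = - \frac{2855}{2}$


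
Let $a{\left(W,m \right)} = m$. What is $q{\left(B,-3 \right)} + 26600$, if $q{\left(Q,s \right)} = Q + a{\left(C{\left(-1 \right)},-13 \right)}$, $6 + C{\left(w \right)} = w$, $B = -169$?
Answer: $26418$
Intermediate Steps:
$C{\left(w \right)} = -6 + w$
$q{\left(Q,s \right)} = -13 + Q$ ($q{\left(Q,s \right)} = Q - 13 = -13 + Q$)
$q{\left(B,-3 \right)} + 26600 = \left(-13 - 169\right) + 26600 = -182 + 26600 = 26418$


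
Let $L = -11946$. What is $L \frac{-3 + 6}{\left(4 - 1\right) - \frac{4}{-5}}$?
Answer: $- \frac{179190}{19} \approx -9431.0$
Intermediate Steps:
$L \frac{-3 + 6}{\left(4 - 1\right) - \frac{4}{-5}} = - 11946 \frac{-3 + 6}{\left(4 - 1\right) - \frac{4}{-5}} = - 11946 \frac{3}{\left(4 - 1\right) - - \frac{4}{5}} = - 11946 \frac{3}{3 + \frac{4}{5}} = - 11946 \frac{3}{\frac{19}{5}} = - 11946 \cdot 3 \cdot \frac{5}{19} = \left(-11946\right) \frac{15}{19} = - \frac{179190}{19}$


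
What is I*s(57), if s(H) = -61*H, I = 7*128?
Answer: -3115392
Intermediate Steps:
I = 896
I*s(57) = 896*(-61*57) = 896*(-3477) = -3115392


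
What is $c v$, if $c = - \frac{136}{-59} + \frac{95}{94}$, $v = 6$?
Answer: $\frac{55167}{2773} \approx 19.894$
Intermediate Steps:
$c = \frac{18389}{5546}$ ($c = \left(-136\right) \left(- \frac{1}{59}\right) + 95 \cdot \frac{1}{94} = \frac{136}{59} + \frac{95}{94} = \frac{18389}{5546} \approx 3.3157$)
$c v = \frac{18389}{5546} \cdot 6 = \frac{55167}{2773}$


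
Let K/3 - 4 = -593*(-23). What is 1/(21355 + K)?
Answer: 1/62284 ≈ 1.6055e-5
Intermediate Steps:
K = 40929 (K = 12 + 3*(-593*(-23)) = 12 + 3*13639 = 12 + 40917 = 40929)
1/(21355 + K) = 1/(21355 + 40929) = 1/62284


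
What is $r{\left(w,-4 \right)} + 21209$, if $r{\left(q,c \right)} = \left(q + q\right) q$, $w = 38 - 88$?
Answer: $26209$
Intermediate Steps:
$w = -50$ ($w = 38 - 88 = -50$)
$r{\left(q,c \right)} = 2 q^{2}$ ($r{\left(q,c \right)} = 2 q q = 2 q^{2}$)
$r{\left(w,-4 \right)} + 21209 = 2 \left(-50\right)^{2} + 21209 = 2 \cdot 2500 + 21209 = 5000 + 21209 = 26209$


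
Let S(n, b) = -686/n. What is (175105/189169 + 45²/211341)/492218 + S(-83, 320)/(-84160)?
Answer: -1103187316886727941/11454965635749795683680 ≈ -9.6306e-5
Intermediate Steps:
(175105/189169 + 45²/211341)/492218 + S(-83, 320)/(-84160) = (175105/189169 + 45²/211341)/492218 - 686/(-83)/(-84160) = (175105*(1/189169) + 2025*(1/211341))*(1/492218) - 686*(-1/83)*(-1/84160) = (175105/189169 + 675/70447)*(1/492218) + (686/83)*(-1/84160) = (12463311010/13326388543)*(1/492218) - 343/3492640 = 6231655505/3279744157929187 - 343/3492640 = -1103187316886727941/11454965635749795683680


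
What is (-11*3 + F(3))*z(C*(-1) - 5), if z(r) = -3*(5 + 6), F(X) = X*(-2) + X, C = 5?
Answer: 1188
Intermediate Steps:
F(X) = -X (F(X) = -2*X + X = -X)
z(r) = -33 (z(r) = -3*11 = -33)
(-11*3 + F(3))*z(C*(-1) - 5) = (-11*3 - 1*3)*(-33) = (-33 - 3)*(-33) = -36*(-33) = 1188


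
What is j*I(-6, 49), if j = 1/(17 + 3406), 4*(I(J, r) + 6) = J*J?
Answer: 1/1141 ≈ 0.00087642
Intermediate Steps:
I(J, r) = -6 + J²/4 (I(J, r) = -6 + (J*J)/4 = -6 + J²/4)
j = 1/3423 ≈ 0.00029214
j*I(-6, 49) = (-6 + (¼)*(-6)²)/3423 = (-6 + (¼)*36)/3423 = (-6 + 9)/3423 = (1/3423)*3 = 1/1141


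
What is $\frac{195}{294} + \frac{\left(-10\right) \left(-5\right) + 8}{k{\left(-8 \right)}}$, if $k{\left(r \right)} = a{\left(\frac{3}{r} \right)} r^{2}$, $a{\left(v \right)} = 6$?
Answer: $\frac{7661}{9408} \approx 0.81431$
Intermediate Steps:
$k{\left(r \right)} = 6 r^{2}$
$\frac{195}{294} + \frac{\left(-10\right) \left(-5\right) + 8}{k{\left(-8 \right)}} = \frac{195}{294} + \frac{\left(-10\right) \left(-5\right) + 8}{6 \left(-8\right)^{2}} = 195 \cdot \frac{1}{294} + \frac{50 + 8}{6 \cdot 64} = \frac{65}{98} + \frac{58}{384} = \frac{65}{98} + 58 \cdot \frac{1}{384} = \frac{65}{98} + \frac{29}{192} = \frac{7661}{9408}$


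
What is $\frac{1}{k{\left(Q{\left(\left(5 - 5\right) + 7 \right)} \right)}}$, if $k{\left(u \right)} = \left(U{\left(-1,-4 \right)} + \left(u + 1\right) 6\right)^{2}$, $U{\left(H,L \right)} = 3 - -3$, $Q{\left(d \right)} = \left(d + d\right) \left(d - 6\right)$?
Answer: $\frac{1}{9216} \approx 0.00010851$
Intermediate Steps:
$Q{\left(d \right)} = 2 d \left(-6 + d\right)$
$U{\left(H,L \right)} = 6$ ($U{\left(H,L \right)} = 3 + 3 = 6$)
$k{\left(u \right)} = \left(12 + 6 u\right)^{2}$ ($k{\left(u \right)} = \left(6 + \left(u + 1\right) 6\right)^{2} = \left(6 + \left(1 + u\right) 6\right)^{2} = \left(6 + \left(6 + 6 u\right)\right)^{2} = \left(12 + 6 u\right)^{2}$)
$\frac{1}{k{\left(Q{\left(\left(5 - 5\right) + 7 \right)} \right)}} = \frac{1}{36 \left(2 + 2 \left(\left(5 - 5\right) + 7\right) \left(-6 + \left(\left(5 - 5\right) + 7\right)\right)\right)^{2}} = \frac{1}{36 \left(2 + 2 \left(0 + 7\right) \left(-6 + \left(0 + 7\right)\right)\right)^{2}} = \frac{1}{36 \left(2 + 2 \cdot 7 \left(-6 + 7\right)\right)^{2}} = \frac{1}{36 \left(2 + 2 \cdot 7 \cdot 1\right)^{2}} = \frac{1}{36 \left(2 + 14\right)^{2}} = \frac{1}{36 \cdot 16^{2}} = \frac{1}{36 \cdot 256} = \frac{1}{9216}$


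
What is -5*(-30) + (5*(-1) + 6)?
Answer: 151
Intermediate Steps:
-5*(-30) + (5*(-1) + 6) = 150 + (-5 + 6) = 150 + 1 = 151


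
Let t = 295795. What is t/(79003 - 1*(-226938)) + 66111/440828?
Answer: 150620783711/134867359148 ≈ 1.1168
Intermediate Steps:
t/(79003 - 1*(-226938)) + 66111/440828 = 295795/(79003 - 1*(-226938)) + 66111/440828 = 295795/(79003 + 226938) + 66111*(1/440828) = 295795/305941 + 66111/440828 = 150620783711/134867359148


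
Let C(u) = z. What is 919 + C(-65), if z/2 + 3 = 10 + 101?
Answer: 1135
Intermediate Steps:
z = 216 (z = -6 + 2*(10 + 101) = -6 + 2*111 = -6 + 222 = 216)
C(u) = 216
919 + C(-65) = 919 + 216 = 1135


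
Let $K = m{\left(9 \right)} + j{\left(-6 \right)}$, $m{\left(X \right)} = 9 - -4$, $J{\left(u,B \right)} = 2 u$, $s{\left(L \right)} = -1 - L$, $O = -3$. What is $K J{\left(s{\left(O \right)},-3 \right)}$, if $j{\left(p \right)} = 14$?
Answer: $108$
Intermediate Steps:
$m{\left(X \right)} = 13$ ($m{\left(X \right)} = 9 + 4 = 13$)
$K = 27$ ($K = 13 + 14 = 27$)
$K J{\left(s{\left(O \right)},-3 \right)} = 27 \cdot 2 \left(-1 - -3\right) = 27 \cdot 2 \left(-1 + 3\right) = 27 \cdot 2 \cdot 2 = 27 \cdot 4 = 108$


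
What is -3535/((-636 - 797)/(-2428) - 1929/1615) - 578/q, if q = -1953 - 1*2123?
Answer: 28250447615213/4828668046 ≈ 5850.6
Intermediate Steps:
q = -4076 (q = -1953 - 2123 = -4076)
-3535/((-636 - 797)/(-2428) - 1929/1615) - 578/q = -3535/((-636 - 797)/(-2428) - 1929/1615) - 578/(-4076) = -3535/(-1433*(-1/2428) - 1929*1/1615) - 578*(-1/4076) = -3535/(1433/2428 - 1929/1615) + 289/2038 = -3535/(-2369317/3921220) + 289/2038 = -3535*(-3921220/2369317) + 289/2038 = 13861512700/2369317 + 289/2038 = 28250447615213/4828668046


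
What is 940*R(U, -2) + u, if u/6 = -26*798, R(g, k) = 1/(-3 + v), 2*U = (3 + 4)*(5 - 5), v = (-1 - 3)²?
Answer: -1617404/13 ≈ -1.2442e+5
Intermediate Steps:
v = 16 (v = (-4)² = 16)
U = 0 (U = ((3 + 4)*(5 - 5))/2 = (7*0)/2 = (½)*0 = 0)
R(g, k) = 1/13 (R(g, k) = 1/(-3 + 16) = 1/13)
u = -124488 (u = 6*(-26*798) = 6*(-20748) = -124488)
940*R(U, -2) + u = 940*(1/13) - 124488 = 940/13 - 124488 = -1617404/13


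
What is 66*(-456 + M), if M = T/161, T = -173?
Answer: -4856874/161 ≈ -30167.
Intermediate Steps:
M = -173/161 ≈ -1.0745
66*(-456 + M) = 66*(-456 - 173/161) = 66*(-73589/161) = -4856874/161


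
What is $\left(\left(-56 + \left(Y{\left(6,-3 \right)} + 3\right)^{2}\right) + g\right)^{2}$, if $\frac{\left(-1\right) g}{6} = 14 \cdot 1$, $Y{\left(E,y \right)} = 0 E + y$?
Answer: $19600$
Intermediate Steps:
$Y{\left(E,y \right)} = y$ ($Y{\left(E,y \right)} = 0 + y = y$)
$g = -84$ ($g = - 6 \cdot 14 \cdot 1 = \left(-6\right) 14 = -84$)
$\left(\left(-56 + \left(Y{\left(6,-3 \right)} + 3\right)^{2}\right) + g\right)^{2} = \left(\left(-56 + \left(-3 + 3\right)^{2}\right) - 84\right)^{2} = \left(\left(-56 + 0^{2}\right) - 84\right)^{2} = \left(\left(-56 + 0\right) - 84\right)^{2} = \left(-56 - 84\right)^{2} = \left(-140\right)^{2} = 19600$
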